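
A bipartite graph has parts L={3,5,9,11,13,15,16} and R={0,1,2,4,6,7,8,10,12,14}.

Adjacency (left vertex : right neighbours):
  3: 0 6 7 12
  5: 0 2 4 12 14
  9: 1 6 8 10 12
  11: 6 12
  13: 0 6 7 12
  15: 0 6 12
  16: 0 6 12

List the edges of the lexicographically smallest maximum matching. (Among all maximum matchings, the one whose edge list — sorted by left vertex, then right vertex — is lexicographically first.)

Lex-smallest maximum matching: {(3,0), (5,2), (9,1), (11,6), (13,7), (15,12)}

|M| = 6 (so the lex-smallest maximum matching has 6 edges)
process left vertices in ascending order; for each, take the smallest-labelled available neighbour that still permits 6 edges overall, or leave it unmatched if none does
lex-smallest matching: {3-0, 5-2, 9-1, 11-6, 13-7, 15-12}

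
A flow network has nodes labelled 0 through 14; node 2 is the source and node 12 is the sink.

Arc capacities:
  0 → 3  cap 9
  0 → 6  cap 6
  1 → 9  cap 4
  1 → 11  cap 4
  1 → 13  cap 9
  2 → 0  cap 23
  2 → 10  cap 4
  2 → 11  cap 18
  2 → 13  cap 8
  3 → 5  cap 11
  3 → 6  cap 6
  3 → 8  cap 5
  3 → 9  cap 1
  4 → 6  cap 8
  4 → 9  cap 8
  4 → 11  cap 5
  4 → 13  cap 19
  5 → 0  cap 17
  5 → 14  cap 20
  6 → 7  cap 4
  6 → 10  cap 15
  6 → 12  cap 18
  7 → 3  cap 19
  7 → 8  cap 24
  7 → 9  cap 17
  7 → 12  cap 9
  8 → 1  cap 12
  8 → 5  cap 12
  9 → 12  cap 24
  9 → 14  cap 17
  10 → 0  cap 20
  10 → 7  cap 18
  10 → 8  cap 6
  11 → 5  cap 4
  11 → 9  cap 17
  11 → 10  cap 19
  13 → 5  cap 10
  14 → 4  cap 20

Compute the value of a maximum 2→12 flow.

Maximum flow value: 45

augment #1: 2→0→6→12 bottleneck 6, total now 6
augment #2: 2→10→7→12 bottleneck 4, total now 10
augment #3: 2→11→9→12 bottleneck 17, total now 27
augment #4: 2→0→3→6→12 bottleneck 6, total now 33
augment #5: 2→0→3→9→12 bottleneck 1, total now 34
augment #6: 2→11→10→7→12 bottleneck 1, total now 35
augment #7: 2→0→3→8→1→9→12 bottleneck 2, total now 37
augment #8: 2→13→5→14→4→6→12 bottleneck 6, total now 43
augment #9: 2→13→5→14→4→9→12 bottleneck 2, total now 45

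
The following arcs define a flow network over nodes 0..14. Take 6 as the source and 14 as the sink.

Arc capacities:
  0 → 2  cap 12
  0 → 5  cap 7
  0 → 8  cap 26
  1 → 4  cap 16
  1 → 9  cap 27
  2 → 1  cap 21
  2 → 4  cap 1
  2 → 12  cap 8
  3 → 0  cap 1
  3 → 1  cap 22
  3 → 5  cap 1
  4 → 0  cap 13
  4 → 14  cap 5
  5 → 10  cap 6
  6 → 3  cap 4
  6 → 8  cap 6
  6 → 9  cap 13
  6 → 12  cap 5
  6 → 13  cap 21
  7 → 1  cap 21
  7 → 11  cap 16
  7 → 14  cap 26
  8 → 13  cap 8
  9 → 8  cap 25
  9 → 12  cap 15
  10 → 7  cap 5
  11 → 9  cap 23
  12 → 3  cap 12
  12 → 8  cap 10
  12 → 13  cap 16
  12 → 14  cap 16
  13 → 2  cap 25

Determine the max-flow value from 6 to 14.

augment #1: 6→12→14 bottleneck 5, total now 5
augment #2: 6→9→12→14 bottleneck 11, total now 16
augment #3: 6→3→1→4→14 bottleneck 4, total now 20
augment #4: 6→13→2→4→14 bottleneck 1, total now 21
augment #5: 6→9→12→3→5→10→7→14 bottleneck 1, total now 22
augment #6: 6→9→12→3→0→5→10→7→14 bottleneck 1, total now 23
augment #7: 6→13→2→1→4→0→5→10→7→14 bottleneck 3, total now 26

Maximum flow value: 26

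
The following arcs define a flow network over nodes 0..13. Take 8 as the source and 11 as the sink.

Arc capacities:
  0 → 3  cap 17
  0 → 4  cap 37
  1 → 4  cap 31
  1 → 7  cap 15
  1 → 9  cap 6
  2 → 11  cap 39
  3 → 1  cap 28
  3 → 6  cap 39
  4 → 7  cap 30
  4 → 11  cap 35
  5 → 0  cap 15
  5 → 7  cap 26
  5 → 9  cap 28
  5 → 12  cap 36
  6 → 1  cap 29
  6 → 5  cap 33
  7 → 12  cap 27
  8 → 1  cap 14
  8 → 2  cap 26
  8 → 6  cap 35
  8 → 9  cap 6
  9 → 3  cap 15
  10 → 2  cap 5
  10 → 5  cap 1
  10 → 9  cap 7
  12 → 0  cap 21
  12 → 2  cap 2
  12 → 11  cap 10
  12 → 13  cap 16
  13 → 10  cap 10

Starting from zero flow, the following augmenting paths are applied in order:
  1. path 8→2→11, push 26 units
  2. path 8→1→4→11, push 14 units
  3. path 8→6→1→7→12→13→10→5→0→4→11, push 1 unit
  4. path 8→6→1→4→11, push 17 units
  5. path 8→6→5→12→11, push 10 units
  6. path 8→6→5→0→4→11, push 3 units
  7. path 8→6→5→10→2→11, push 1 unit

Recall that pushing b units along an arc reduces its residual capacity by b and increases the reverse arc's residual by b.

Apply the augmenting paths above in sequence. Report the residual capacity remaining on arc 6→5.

after path 1 (8→2→11, push 26): res(6,5)=33
after path 2 (8→1→4→11, push 14): res(6,5)=33
after path 3 (8→6→1→7→12→13→10→5→0→4→11, push 1): res(6,5)=33
after path 4 (8→6→1→4→11, push 17): res(6,5)=33
after path 5 (8→6→5→12→11, push 10): res(6,5)=23
after path 6 (8→6→5→0→4→11, push 3): res(6,5)=20
after path 7 (8→6→5→10→2→11, push 1): res(6,5)=19

Residual capacity of (6,5): 19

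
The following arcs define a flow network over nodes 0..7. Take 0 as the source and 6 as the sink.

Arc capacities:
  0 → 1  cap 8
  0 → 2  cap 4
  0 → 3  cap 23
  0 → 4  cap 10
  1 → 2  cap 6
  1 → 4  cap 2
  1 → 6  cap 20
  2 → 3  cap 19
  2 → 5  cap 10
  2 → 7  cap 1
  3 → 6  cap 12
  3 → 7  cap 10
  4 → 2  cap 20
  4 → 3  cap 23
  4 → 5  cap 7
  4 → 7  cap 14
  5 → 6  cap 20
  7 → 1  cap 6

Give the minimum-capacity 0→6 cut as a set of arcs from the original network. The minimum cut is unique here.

Min-cut arcs: {(0,1), (0,2), (0,4), (3,6), (7,1)} (total capacity 40)

augment #1: 0→1→6 push 8
augment #2: 0→3→6 push 12
augment #3: 0→2→5→6 push 4
augment #4: 0→4→5→6 push 7
augment #5: 0→3→7→1→6 push 6
augment #6: 0→4→2→5→6 push 3
max flow = 40; residual-reachable set from 0 gives S-side
cut edges (S→T): {(0,1), (0,2), (0,4), (3,6), (7,1)} total cap 40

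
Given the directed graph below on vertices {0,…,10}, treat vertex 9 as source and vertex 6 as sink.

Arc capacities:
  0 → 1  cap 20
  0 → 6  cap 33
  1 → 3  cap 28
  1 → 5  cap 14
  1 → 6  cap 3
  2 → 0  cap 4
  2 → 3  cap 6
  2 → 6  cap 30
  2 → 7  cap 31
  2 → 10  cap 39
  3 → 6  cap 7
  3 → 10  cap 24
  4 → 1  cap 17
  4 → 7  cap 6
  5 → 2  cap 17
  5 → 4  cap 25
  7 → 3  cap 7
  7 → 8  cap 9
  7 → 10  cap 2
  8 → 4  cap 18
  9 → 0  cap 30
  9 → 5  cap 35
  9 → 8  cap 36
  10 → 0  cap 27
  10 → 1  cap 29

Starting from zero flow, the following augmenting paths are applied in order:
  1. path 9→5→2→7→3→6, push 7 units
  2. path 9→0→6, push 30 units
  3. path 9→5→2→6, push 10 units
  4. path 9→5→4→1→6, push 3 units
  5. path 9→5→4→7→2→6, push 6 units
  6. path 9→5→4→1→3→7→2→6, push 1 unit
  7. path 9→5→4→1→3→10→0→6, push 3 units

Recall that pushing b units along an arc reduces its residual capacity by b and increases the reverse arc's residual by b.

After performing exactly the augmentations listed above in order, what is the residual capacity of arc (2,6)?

after path 1 (9→5→2→7→3→6, push 7): res(2,6)=30
after path 2 (9→0→6, push 30): res(2,6)=30
after path 3 (9→5→2→6, push 10): res(2,6)=20
after path 4 (9→5→4→1→6, push 3): res(2,6)=20
after path 5 (9→5→4→7→2→6, push 6): res(2,6)=14
after path 6 (9→5→4→1→3→7→2→6, push 1): res(2,6)=13
after path 7 (9→5→4→1→3→10→0→6, push 3): res(2,6)=13

Residual capacity of (2,6): 13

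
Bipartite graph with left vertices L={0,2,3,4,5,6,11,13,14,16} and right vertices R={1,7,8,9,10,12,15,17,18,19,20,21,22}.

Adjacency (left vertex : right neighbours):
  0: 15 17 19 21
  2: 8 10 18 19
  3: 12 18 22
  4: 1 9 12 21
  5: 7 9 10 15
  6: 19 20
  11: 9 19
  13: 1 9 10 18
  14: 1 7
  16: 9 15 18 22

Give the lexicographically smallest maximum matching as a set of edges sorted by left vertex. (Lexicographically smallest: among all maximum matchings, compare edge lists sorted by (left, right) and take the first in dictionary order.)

Lex-smallest maximum matching: {(0,15), (2,8), (3,12), (4,1), (5,9), (6,20), (11,19), (13,10), (14,7), (16,18)}

|M| = 10 (so the lex-smallest maximum matching has 10 edges)
process left vertices in ascending order; for each, take the smallest-labelled available neighbour that still permits 10 edges overall, or leave it unmatched if none does
lex-smallest matching: {0-15, 2-8, 3-12, 4-1, 5-9, 6-20, 11-19, 13-10, 14-7, 16-18}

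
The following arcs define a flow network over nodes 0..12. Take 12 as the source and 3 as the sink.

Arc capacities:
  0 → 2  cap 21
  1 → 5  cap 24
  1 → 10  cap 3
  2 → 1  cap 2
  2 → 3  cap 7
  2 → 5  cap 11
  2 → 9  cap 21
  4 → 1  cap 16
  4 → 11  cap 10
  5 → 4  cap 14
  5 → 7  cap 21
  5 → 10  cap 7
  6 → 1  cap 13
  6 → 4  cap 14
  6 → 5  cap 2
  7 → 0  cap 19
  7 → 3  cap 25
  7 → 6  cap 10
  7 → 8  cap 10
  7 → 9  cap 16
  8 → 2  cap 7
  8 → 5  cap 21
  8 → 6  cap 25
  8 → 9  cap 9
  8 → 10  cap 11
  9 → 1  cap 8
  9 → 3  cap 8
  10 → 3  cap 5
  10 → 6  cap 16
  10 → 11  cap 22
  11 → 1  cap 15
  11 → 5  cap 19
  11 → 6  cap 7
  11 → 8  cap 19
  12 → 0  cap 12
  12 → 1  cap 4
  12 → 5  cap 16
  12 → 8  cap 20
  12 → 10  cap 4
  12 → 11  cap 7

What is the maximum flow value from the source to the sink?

Maximum flow value: 41

augment #1: 12→10→3 bottleneck 4, total now 4
augment #2: 12→0→2→3 bottleneck 7, total now 11
augment #3: 12→1→10→3 bottleneck 1, total now 12
augment #4: 12→5→7→3 bottleneck 16, total now 28
augment #5: 12→8→9→3 bottleneck 8, total now 36
augment #6: 12→1→5→7→3 bottleneck 3, total now 39
augment #7: 12→8→5→7→3 bottleneck 2, total now 41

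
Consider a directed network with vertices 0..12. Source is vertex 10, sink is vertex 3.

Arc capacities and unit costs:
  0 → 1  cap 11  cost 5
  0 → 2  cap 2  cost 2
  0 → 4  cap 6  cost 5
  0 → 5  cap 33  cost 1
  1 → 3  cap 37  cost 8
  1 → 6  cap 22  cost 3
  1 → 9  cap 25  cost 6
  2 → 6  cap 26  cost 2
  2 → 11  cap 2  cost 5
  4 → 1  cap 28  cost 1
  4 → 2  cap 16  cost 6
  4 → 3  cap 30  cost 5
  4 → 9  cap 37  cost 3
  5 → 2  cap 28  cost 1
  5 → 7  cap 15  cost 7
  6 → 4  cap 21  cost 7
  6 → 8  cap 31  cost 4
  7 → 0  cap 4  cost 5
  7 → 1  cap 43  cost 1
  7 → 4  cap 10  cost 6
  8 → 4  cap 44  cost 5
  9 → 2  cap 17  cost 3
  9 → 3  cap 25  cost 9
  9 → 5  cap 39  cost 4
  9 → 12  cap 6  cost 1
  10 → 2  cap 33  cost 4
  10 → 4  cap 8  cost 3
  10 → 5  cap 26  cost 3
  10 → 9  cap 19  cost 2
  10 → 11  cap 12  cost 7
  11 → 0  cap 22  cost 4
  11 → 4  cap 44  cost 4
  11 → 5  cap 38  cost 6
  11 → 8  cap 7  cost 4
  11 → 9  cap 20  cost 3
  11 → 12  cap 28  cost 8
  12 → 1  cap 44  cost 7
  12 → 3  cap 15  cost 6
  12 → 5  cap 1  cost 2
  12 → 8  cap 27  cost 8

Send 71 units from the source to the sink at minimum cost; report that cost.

Minimum cost for 71 units: 1065

shortest-cost path #1: 10→4→3 push 8 @ unit cost 8 (adds 64)
shortest-cost path #2: 10→9→12→3 push 6 @ unit cost 9 (adds 54)
shortest-cost path #3: 10→9→3 push 13 @ unit cost 11 (adds 143)
shortest-cost path #4: 10→11→4→3 push 12 @ unit cost 16 (adds 192)
shortest-cost path #5: 10→2→6→4→3 push 10 @ unit cost 18 (adds 180)
shortest-cost path #6: 10→5→7→1→3 push 15 @ unit cost 19 (adds 285)
shortest-cost path #7: 10→2→11→9→3 push 2 @ unit cost 21 (adds 42)
shortest-cost path #8: 10→2→6→4→11→9→3 push 5 @ unit cost 21 (adds 105)
total cost = 1065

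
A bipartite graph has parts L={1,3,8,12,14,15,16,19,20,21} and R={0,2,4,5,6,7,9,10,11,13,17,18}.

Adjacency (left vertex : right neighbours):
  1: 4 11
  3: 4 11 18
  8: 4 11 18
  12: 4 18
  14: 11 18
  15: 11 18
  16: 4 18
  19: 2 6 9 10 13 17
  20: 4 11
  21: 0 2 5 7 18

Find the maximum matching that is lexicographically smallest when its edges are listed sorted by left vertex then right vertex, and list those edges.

Lex-smallest maximum matching: {(1,4), (3,11), (8,18), (19,2), (21,0)}

|M| = 5 (so the lex-smallest maximum matching has 5 edges)
process left vertices in ascending order; for each, take the smallest-labelled available neighbour that still permits 5 edges overall, or leave it unmatched if none does
lex-smallest matching: {1-4, 3-11, 8-18, 19-2, 21-0}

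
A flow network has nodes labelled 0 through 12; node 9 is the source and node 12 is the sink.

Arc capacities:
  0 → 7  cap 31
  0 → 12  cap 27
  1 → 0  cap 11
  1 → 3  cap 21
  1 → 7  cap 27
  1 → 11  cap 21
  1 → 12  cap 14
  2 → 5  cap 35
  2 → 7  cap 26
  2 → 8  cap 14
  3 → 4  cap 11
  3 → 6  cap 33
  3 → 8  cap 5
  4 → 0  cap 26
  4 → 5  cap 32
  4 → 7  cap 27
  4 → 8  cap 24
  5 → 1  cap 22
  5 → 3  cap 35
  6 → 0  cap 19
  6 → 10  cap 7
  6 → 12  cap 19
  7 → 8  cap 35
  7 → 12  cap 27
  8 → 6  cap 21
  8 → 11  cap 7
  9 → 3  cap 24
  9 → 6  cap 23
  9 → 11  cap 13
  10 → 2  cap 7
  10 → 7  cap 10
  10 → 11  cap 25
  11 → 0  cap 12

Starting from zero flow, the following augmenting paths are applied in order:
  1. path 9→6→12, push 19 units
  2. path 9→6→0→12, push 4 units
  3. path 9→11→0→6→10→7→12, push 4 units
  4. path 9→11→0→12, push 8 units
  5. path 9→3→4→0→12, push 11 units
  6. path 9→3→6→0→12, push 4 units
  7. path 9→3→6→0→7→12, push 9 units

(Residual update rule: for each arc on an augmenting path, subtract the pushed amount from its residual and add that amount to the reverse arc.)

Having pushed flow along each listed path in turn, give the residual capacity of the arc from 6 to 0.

after path 1 (9→6→12, push 19): res(6,0)=19
after path 2 (9→6→0→12, push 4): res(6,0)=15
after path 3 (9→11→0→6→10→7→12, push 4): res(6,0)=19
after path 4 (9→11→0→12, push 8): res(6,0)=19
after path 5 (9→3→4→0→12, push 11): res(6,0)=19
after path 6 (9→3→6→0→12, push 4): res(6,0)=15
after path 7 (9→3→6→0→7→12, push 9): res(6,0)=6

Residual capacity of (6,0): 6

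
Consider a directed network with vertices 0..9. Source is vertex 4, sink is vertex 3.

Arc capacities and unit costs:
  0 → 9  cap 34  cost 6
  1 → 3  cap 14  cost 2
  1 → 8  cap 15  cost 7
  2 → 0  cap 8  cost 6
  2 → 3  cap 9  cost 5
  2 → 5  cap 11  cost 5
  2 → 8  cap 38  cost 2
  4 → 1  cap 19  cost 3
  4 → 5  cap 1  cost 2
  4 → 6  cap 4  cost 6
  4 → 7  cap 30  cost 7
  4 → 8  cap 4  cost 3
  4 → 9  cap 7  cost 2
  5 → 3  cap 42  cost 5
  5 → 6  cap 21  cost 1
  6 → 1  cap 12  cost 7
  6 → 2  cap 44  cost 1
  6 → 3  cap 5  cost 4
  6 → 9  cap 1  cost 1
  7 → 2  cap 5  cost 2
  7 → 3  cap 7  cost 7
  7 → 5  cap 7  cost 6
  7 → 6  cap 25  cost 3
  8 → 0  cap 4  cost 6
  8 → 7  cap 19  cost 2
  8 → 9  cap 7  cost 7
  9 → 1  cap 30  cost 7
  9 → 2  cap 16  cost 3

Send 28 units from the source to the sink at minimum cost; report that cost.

Minimum cost for 28 units: 211

shortest-cost path #1: 4→1→3 push 14 @ unit cost 5 (adds 70)
shortest-cost path #2: 4→5→3 push 1 @ unit cost 7 (adds 7)
shortest-cost path #3: 4→6→3 push 4 @ unit cost 10 (adds 40)
shortest-cost path #4: 4→9→2→3 push 7 @ unit cost 10 (adds 70)
shortest-cost path #5: 4→8→7→3 push 2 @ unit cost 12 (adds 24)
total cost = 211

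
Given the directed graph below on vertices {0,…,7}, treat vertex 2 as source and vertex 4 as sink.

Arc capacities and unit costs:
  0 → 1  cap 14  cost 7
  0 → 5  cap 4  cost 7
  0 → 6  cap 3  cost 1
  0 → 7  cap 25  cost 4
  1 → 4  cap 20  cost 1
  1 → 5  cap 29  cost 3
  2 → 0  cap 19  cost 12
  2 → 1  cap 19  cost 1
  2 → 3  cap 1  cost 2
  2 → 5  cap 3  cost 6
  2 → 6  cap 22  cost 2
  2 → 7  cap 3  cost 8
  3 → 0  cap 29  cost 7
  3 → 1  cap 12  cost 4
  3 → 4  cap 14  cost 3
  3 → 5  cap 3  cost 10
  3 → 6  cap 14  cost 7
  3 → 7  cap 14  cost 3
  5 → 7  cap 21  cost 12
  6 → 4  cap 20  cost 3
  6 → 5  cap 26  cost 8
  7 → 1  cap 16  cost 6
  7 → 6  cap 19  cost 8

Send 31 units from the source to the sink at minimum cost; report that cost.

shortest-cost path #1: 2→1→4 push 19 @ unit cost 2 (adds 38)
shortest-cost path #2: 2→3→4 push 1 @ unit cost 5 (adds 5)
shortest-cost path #3: 2→6→4 push 11 @ unit cost 5 (adds 55)
total cost = 98

Minimum cost for 31 units: 98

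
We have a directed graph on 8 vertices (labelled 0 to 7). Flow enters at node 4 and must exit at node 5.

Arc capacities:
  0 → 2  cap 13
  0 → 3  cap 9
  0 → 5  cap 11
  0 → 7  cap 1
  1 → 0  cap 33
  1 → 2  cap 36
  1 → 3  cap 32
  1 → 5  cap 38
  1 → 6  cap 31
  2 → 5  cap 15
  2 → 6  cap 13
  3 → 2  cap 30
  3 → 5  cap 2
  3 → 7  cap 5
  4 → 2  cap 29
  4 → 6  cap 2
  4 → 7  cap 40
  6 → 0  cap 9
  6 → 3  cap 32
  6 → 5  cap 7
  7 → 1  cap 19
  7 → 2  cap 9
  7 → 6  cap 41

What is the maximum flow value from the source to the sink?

Maximum flow value: 52

augment #1: 4→2→5 bottleneck 15, total now 15
augment #2: 4→6→5 bottleneck 2, total now 17
augment #3: 4→2→6→5 bottleneck 5, total now 22
augment #4: 4→7→1→5 bottleneck 19, total now 41
augment #5: 4→2→6→0→5 bottleneck 8, total now 49
augment #6: 4→7→6→0→5 bottleneck 1, total now 50
augment #7: 4→7→6→3→5 bottleneck 2, total now 52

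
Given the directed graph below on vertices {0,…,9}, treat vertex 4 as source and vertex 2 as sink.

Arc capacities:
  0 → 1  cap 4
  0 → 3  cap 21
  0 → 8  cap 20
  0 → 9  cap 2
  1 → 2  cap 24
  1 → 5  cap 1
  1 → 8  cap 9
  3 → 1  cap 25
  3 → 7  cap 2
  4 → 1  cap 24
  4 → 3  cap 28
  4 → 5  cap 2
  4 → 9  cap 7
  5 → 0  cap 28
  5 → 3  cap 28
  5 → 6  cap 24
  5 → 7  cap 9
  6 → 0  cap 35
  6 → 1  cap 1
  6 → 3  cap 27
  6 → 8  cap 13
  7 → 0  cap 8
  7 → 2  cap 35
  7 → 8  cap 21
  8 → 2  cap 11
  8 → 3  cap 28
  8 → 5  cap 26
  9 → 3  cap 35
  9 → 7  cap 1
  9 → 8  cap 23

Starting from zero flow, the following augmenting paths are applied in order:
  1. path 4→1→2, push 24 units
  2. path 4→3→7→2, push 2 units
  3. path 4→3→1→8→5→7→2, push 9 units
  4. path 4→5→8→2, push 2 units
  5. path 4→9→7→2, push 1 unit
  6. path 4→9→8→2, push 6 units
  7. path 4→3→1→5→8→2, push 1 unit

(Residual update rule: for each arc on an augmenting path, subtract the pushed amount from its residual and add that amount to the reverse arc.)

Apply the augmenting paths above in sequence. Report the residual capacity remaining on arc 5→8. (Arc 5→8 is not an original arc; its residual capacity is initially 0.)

Residual capacity of (5,8): 6

after path 1 (4→1→2, push 24): res(5,8)=0
after path 2 (4→3→7→2, push 2): res(5,8)=0
after path 3 (4→3→1→8→5→7→2, push 9): res(5,8)=9
after path 4 (4→5→8→2, push 2): res(5,8)=7
after path 5 (4→9→7→2, push 1): res(5,8)=7
after path 6 (4→9→8→2, push 6): res(5,8)=7
after path 7 (4→3→1→5→8→2, push 1): res(5,8)=6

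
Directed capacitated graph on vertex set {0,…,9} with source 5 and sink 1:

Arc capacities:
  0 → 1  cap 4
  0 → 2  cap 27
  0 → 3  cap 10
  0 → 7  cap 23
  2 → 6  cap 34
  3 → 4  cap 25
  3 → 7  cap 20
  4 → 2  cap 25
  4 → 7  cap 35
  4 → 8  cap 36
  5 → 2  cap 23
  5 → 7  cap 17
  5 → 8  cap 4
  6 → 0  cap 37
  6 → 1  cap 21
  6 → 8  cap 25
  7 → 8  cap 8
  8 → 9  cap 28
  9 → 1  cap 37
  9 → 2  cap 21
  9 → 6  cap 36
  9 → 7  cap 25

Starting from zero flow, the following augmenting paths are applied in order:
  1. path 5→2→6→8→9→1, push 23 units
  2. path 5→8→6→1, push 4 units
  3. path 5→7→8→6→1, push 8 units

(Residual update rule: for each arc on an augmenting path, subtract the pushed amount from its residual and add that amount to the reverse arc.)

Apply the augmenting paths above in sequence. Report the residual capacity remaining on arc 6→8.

Residual capacity of (6,8): 14

after path 1 (5→2→6→8→9→1, push 23): res(6,8)=2
after path 2 (5→8→6→1, push 4): res(6,8)=6
after path 3 (5→7→8→6→1, push 8): res(6,8)=14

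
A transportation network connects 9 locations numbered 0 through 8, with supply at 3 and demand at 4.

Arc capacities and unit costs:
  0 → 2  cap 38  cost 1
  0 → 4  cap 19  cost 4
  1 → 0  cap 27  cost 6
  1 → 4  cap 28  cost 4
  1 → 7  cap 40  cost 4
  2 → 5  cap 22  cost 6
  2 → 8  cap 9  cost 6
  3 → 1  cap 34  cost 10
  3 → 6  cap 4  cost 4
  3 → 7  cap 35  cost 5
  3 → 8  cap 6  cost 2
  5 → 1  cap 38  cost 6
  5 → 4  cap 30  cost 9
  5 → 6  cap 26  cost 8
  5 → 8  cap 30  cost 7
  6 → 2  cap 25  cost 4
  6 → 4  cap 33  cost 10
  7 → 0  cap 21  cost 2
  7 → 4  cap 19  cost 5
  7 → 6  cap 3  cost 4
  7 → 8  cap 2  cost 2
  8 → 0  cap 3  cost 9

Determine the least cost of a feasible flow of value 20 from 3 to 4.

shortest-cost path #1: 3→7→4 push 19 @ unit cost 10 (adds 190)
shortest-cost path #2: 3→7→0→4 push 1 @ unit cost 11 (adds 11)
total cost = 201

Minimum cost for 20 units: 201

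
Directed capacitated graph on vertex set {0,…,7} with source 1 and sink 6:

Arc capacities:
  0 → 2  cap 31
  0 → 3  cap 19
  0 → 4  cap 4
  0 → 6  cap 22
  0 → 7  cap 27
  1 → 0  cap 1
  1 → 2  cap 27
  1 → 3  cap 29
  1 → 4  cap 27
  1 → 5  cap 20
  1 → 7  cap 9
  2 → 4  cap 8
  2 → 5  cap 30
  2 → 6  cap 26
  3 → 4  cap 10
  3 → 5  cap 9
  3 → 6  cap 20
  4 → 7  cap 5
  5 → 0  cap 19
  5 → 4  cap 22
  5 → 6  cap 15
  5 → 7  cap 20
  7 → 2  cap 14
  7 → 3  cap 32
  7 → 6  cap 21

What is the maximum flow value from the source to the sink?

Maximum flow value: 91

augment #1: 1→0→6 bottleneck 1, total now 1
augment #2: 1→2→6 bottleneck 26, total now 27
augment #3: 1→3→6 bottleneck 20, total now 47
augment #4: 1→5→6 bottleneck 15, total now 62
augment #5: 1→7→6 bottleneck 9, total now 71
augment #6: 1→4→7→6 bottleneck 5, total now 76
augment #7: 1→5→0→6 bottleneck 5, total now 81
augment #8: 1→2→5→0→6 bottleneck 1, total now 82
augment #9: 1→3→5→0→6 bottleneck 9, total now 91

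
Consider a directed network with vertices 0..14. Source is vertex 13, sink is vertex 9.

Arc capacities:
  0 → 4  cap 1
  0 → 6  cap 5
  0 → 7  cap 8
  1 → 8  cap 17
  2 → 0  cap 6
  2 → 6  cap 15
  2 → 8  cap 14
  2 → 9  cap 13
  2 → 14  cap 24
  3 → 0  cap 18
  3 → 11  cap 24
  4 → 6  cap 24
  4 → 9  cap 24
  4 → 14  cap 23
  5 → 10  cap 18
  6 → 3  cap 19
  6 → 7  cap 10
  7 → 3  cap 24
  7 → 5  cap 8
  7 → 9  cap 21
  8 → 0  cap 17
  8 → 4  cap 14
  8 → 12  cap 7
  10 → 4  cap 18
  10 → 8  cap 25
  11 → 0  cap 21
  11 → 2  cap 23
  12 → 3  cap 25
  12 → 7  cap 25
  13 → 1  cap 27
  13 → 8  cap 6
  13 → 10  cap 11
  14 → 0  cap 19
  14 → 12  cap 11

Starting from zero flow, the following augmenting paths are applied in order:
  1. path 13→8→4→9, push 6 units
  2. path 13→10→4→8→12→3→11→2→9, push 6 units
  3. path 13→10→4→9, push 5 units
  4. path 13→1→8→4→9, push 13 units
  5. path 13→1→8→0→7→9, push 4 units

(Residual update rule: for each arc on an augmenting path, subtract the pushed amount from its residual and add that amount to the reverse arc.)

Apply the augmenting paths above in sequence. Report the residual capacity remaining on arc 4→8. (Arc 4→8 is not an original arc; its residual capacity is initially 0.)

Residual capacity of (4,8): 13

after path 1 (13→8→4→9, push 6): res(4,8)=6
after path 2 (13→10→4→8→12→3→11→2→9, push 6): res(4,8)=0
after path 3 (13→10→4→9, push 5): res(4,8)=0
after path 4 (13→1→8→4→9, push 13): res(4,8)=13
after path 5 (13→1→8→0→7→9, push 4): res(4,8)=13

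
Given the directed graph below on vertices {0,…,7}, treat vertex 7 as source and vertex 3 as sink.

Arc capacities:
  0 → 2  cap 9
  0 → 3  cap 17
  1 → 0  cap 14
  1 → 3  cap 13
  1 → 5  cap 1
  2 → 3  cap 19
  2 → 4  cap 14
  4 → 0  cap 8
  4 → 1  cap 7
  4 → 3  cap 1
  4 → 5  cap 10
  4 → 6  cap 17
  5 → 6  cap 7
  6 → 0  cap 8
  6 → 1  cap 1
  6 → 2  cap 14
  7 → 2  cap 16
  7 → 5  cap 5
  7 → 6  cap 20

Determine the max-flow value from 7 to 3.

Maximum flow value: 39

augment #1: 7→2→3 bottleneck 16, total now 16
augment #2: 7→6→0→3 bottleneck 8, total now 24
augment #3: 7→6→1→3 bottleneck 1, total now 25
augment #4: 7→6→2→3 bottleneck 3, total now 28
augment #5: 7→6→2→4→3 bottleneck 1, total now 29
augment #6: 7→6→2→4→0→3 bottleneck 7, total now 36
augment #7: 7→5→6→2→4→0→3 bottleneck 1, total now 37
augment #8: 7→5→6→2→4→1→3 bottleneck 2, total now 39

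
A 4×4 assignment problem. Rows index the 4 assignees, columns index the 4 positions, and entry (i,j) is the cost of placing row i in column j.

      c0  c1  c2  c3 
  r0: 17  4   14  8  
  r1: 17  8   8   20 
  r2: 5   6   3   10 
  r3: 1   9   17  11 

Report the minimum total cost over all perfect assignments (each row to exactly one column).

optimal assignment: row0→col3 (cost 8), row1→col1 (cost 8), row2→col2 (cost 3), row3→col0 (cost 1)
total = 8 + 8 + 3 + 1 = 20

Minimum assignment cost: 20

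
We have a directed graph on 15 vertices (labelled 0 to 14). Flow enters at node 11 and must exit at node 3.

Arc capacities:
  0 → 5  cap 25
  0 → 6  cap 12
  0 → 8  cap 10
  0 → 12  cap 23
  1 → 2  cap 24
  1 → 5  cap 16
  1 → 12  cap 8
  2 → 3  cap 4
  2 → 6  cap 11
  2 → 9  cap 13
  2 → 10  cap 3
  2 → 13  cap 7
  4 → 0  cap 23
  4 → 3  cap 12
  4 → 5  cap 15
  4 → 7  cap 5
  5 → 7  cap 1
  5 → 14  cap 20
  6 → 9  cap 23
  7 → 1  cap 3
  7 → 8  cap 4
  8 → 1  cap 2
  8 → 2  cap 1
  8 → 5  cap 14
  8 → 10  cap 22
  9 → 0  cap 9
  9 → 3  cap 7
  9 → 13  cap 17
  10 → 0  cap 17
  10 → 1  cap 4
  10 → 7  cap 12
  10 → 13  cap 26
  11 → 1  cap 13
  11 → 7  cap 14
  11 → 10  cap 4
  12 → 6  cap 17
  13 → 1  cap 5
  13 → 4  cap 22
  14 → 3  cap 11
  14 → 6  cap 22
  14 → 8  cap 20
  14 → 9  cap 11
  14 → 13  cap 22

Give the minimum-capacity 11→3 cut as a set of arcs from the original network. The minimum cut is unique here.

Min-cut arcs: {(7,1), (7,8), (11,1), (11,10)} (total capacity 24)

augment #1: 11→1→2→3 push 4
augment #2: 11→1→2→9→3 push 7
augment #3: 11→1→5→14→3 push 2
augment #4: 11→10→13→4→3 push 4
augment #5: 11→7→1→5→14→3 push 3
augment #6: 11→7→8→5→14→3 push 4
max flow = 24; residual-reachable set from 11 gives S-side
cut edges (S→T): {(7,1), (7,8), (11,1), (11,10)} total cap 24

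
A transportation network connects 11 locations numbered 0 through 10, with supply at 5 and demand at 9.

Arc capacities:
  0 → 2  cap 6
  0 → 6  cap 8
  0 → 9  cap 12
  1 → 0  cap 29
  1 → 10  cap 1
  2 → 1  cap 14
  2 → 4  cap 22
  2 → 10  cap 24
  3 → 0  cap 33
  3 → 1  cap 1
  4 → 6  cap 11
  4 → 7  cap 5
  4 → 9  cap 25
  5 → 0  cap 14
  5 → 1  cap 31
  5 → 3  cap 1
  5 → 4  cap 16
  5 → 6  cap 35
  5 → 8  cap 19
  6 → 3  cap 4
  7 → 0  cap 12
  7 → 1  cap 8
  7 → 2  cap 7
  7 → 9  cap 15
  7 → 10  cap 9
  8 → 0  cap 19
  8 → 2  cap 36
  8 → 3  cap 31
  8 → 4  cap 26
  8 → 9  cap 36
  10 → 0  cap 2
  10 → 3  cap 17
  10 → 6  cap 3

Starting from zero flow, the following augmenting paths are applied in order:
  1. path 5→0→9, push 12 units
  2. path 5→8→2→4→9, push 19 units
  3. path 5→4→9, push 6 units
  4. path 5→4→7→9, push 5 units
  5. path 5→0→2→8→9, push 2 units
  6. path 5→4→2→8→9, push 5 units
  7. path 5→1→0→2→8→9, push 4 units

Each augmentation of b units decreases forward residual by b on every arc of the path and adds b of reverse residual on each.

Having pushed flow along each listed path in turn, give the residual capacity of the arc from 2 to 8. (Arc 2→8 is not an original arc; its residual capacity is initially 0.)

Residual capacity of (2,8): 8

after path 1 (5→0→9, push 12): res(2,8)=0
after path 2 (5→8→2→4→9, push 19): res(2,8)=19
after path 3 (5→4→9, push 6): res(2,8)=19
after path 4 (5→4→7→9, push 5): res(2,8)=19
after path 5 (5→0→2→8→9, push 2): res(2,8)=17
after path 6 (5→4→2→8→9, push 5): res(2,8)=12
after path 7 (5→1→0→2→8→9, push 4): res(2,8)=8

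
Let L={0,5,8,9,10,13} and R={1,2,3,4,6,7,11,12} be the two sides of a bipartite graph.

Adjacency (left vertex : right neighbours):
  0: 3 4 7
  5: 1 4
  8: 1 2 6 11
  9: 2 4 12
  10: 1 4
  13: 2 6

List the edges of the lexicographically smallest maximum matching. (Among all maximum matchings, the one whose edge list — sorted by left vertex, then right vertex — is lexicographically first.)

Lex-smallest maximum matching: {(0,3), (5,1), (8,2), (9,12), (10,4), (13,6)}

|M| = 6 (so the lex-smallest maximum matching has 6 edges)
process left vertices in ascending order; for each, take the smallest-labelled available neighbour that still permits 6 edges overall, or leave it unmatched if none does
lex-smallest matching: {0-3, 5-1, 8-2, 9-12, 10-4, 13-6}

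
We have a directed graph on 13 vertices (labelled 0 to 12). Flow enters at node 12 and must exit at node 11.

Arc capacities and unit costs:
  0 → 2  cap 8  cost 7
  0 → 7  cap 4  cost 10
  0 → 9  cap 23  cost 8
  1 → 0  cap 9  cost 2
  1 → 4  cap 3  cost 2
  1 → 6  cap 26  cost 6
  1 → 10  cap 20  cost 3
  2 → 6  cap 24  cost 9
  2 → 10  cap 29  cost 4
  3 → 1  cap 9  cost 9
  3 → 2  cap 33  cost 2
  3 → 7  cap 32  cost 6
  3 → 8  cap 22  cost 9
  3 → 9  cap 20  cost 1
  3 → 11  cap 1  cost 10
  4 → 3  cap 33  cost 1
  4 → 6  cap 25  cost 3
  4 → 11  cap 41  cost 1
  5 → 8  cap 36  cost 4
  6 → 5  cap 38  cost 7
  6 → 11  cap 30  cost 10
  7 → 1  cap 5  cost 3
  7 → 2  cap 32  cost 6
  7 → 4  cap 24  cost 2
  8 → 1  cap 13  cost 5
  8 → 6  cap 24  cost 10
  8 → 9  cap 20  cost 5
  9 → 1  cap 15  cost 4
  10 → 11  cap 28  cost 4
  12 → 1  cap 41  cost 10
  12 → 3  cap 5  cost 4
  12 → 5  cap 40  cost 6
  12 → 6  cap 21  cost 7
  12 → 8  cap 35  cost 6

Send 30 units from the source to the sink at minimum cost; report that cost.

shortest-cost path #1: 12→3→9→1→4→11 push 3 @ unit cost 12 (adds 36)
shortest-cost path #2: 12→3→7→4→11 push 2 @ unit cost 13 (adds 26)
shortest-cost path #3: 12→1→9→3→7→4→11 push 3 @ unit cost 14 (adds 42)
shortest-cost path #4: 12→6→11 push 21 @ unit cost 17 (adds 357)
shortest-cost path #5: 12→1→10→11 push 1 @ unit cost 17 (adds 17)
total cost = 478

Minimum cost for 30 units: 478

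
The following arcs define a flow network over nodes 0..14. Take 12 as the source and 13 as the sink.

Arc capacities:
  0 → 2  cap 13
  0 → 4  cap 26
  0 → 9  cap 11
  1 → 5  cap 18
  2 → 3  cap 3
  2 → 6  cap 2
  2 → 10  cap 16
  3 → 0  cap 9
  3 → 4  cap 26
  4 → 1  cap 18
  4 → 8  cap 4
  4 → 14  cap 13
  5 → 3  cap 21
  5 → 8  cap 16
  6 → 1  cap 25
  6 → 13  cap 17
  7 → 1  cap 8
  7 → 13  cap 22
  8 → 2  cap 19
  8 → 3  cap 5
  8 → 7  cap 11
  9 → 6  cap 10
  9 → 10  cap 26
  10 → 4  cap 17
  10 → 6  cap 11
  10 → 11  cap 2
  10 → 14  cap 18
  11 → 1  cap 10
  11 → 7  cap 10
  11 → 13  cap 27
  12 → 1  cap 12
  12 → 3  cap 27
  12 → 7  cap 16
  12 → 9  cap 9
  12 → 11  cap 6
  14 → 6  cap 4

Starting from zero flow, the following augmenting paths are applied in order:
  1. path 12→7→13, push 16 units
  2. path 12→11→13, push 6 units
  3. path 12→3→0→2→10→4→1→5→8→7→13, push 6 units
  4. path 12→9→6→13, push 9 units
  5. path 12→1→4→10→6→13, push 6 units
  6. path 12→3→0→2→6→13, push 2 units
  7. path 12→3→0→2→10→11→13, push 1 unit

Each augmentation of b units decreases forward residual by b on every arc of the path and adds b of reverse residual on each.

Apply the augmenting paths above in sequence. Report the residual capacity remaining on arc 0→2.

after path 1 (12→7→13, push 16): res(0,2)=13
after path 2 (12→11→13, push 6): res(0,2)=13
after path 3 (12→3→0→2→10→4→1→5→8→7→13, push 6): res(0,2)=7
after path 4 (12→9→6→13, push 9): res(0,2)=7
after path 5 (12→1→4→10→6→13, push 6): res(0,2)=7
after path 6 (12→3→0→2→6→13, push 2): res(0,2)=5
after path 7 (12→3→0→2→10→11→13, push 1): res(0,2)=4

Residual capacity of (0,2): 4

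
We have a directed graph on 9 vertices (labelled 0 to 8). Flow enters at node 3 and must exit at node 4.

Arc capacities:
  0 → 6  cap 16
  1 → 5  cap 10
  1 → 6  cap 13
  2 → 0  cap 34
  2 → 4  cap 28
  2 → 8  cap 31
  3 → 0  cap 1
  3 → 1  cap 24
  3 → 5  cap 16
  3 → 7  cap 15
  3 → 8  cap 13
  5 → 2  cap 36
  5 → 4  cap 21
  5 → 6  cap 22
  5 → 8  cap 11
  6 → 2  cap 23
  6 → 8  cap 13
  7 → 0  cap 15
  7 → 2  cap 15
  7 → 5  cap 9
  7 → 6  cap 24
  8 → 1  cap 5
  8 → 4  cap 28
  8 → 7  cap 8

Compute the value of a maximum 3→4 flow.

Maximum flow value: 68

augment #1: 3→5→4 bottleneck 16, total now 16
augment #2: 3→8→4 bottleneck 13, total now 29
augment #3: 3→1→5→4 bottleneck 5, total now 34
augment #4: 3→7→2→4 bottleneck 15, total now 49
augment #5: 3→0→6→2→4 bottleneck 1, total now 50
augment #6: 3→1→5→2→4 bottleneck 5, total now 55
augment #7: 3→1→6→2→4 bottleneck 7, total now 62
augment #8: 3→1→6→8→4 bottleneck 6, total now 68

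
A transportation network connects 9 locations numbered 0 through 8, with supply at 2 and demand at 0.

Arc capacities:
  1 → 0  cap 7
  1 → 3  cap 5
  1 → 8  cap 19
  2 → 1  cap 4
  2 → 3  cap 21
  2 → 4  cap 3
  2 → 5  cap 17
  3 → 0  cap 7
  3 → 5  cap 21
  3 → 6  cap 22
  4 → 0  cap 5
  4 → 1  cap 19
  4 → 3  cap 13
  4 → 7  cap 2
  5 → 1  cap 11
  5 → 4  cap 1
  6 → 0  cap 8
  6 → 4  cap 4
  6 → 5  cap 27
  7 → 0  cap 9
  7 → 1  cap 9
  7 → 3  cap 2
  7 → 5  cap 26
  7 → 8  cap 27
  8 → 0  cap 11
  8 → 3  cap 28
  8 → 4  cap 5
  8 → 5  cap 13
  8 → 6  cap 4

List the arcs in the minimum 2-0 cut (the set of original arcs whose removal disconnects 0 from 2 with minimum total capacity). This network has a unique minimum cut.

Min-cut arcs: {(2,1), (2,4), (3,0), (5,1), (5,4), (6,0), (6,4)} (total capacity 38)

augment #1: 2→1→0 push 4
augment #2: 2→3→0 push 7
augment #3: 2→4→0 push 3
augment #4: 2→3→6→0 push 8
augment #5: 2→5→1→0 push 3
augment #6: 2→5→4→0 push 1
augment #7: 2→3→6→4→0 push 1
augment #8: 2→5→1→8→0 push 8
augment #9: 2→3→6→4→7→0 push 2
augment #10: 2→3→6→4→1→8→0 push 1
max flow = 38; residual-reachable set from 2 gives S-side
cut edges (S→T): {(2,1), (2,4), (3,0), (5,1), (5,4), (6,0), (6,4)} total cap 38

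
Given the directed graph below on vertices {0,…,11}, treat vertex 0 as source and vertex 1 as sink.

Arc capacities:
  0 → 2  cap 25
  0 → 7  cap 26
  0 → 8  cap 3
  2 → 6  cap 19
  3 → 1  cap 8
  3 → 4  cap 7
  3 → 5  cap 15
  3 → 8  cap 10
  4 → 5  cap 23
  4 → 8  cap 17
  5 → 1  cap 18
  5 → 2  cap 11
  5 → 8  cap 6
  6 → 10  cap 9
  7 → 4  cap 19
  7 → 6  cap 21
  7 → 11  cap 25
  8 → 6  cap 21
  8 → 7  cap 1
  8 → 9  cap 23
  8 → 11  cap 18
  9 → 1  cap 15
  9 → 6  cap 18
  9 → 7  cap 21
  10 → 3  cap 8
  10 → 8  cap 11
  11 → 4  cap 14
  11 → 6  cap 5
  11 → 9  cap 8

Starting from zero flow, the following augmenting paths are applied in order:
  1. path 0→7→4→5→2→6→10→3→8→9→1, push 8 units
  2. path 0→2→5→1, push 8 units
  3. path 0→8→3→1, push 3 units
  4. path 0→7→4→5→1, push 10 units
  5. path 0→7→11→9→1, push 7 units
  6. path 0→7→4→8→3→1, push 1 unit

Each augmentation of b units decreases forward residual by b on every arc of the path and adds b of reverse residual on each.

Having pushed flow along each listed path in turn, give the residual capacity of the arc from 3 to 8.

Residual capacity of (3,8): 6

after path 1 (0→7→4→5→2→6→10→3→8→9→1, push 8): res(3,8)=2
after path 2 (0→2→5→1, push 8): res(3,8)=2
after path 3 (0→8→3→1, push 3): res(3,8)=5
after path 4 (0→7→4→5→1, push 10): res(3,8)=5
after path 5 (0→7→11→9→1, push 7): res(3,8)=5
after path 6 (0→7→4→8→3→1, push 1): res(3,8)=6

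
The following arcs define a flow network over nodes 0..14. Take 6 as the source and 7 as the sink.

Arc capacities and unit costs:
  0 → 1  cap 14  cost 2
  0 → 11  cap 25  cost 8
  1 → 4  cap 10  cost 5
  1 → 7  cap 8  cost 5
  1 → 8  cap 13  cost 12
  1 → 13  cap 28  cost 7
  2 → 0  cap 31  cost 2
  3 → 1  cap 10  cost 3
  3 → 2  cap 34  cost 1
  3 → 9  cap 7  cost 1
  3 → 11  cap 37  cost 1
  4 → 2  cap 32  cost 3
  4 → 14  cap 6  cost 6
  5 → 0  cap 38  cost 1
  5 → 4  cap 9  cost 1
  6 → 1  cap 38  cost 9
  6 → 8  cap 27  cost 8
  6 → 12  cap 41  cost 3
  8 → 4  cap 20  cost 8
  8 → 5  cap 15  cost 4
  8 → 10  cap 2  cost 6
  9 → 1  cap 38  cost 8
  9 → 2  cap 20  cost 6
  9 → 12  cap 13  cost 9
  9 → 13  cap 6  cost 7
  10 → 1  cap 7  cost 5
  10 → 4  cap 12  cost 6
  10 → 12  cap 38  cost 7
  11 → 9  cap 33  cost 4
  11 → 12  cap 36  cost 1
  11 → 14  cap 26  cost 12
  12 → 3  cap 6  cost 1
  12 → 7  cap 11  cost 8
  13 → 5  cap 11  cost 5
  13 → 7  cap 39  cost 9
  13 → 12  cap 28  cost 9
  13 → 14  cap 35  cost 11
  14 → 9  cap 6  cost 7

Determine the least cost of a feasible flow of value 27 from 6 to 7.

Minimum cost for 27 units: 409

shortest-cost path #1: 6→12→7 push 11 @ unit cost 11 (adds 121)
shortest-cost path #2: 6→12→3→1→7 push 6 @ unit cost 12 (adds 72)
shortest-cost path #3: 6→1→7 push 2 @ unit cost 14 (adds 28)
shortest-cost path #4: 6→1→3→9→13→7 push 6 @ unit cost 23 (adds 138)
shortest-cost path #5: 6→1→13→7 push 2 @ unit cost 25 (adds 50)
total cost = 409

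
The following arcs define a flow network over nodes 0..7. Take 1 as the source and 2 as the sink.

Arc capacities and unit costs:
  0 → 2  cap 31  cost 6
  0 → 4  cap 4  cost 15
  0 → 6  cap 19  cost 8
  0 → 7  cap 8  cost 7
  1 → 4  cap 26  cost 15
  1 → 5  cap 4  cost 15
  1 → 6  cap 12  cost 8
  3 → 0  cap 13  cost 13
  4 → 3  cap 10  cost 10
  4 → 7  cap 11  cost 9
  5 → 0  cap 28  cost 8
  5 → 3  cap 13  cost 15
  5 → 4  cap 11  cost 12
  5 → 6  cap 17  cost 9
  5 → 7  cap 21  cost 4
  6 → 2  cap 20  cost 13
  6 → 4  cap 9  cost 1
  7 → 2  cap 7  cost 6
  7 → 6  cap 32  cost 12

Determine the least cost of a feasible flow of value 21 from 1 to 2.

Minimum cost for 21 units: 510

shortest-cost path #1: 1→6→2 push 12 @ unit cost 21 (adds 252)
shortest-cost path #2: 1→5→7→2 push 4 @ unit cost 25 (adds 100)
shortest-cost path #3: 1→4→7→2 push 3 @ unit cost 30 (adds 90)
shortest-cost path #4: 1→4→7→5→0→2 push 2 @ unit cost 34 (adds 68)
total cost = 510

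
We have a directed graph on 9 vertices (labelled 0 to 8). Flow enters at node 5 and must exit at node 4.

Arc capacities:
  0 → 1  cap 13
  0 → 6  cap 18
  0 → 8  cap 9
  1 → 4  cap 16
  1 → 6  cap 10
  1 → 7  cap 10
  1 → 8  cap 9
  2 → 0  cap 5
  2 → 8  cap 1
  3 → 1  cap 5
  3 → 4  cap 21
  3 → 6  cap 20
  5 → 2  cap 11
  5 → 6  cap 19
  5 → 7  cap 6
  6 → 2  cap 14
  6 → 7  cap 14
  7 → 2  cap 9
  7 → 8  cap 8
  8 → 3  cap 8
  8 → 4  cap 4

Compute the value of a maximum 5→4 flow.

augment #1: 5→2→8→4 bottleneck 1, total now 1
augment #2: 5→7→8→4 bottleneck 3, total now 4
augment #3: 5→2→0→1→4 bottleneck 5, total now 9
augment #4: 5→7→8→3→4 bottleneck 3, total now 12
augment #5: 5→6→7→8→3→4 bottleneck 2, total now 14

Maximum flow value: 14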